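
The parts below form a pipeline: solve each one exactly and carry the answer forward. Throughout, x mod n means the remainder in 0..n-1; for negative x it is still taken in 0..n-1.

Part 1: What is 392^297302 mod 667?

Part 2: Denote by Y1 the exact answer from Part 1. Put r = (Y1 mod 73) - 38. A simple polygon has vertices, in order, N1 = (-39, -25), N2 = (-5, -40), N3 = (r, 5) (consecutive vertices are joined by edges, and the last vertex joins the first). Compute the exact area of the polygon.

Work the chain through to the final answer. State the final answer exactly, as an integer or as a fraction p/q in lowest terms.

Part 1: squarings mod 667: 392^1=392, 392^2=254, 392^4=484, 392^8=139, 392^16=645, 392^32=484, 392^64=139, 392^128=645, 392^256=484, 392^512=139, 392^1024=645, 392^2048=484, 392^4096=139, 392^8192=645, 392^16384=484, 392^32768=139, 392^65536=645, 392^131072=484, 392^262144=139; 392^297302 = 392^2 * 392^4 * 392^16 * 392^64 * 392^256 * 392^2048 * 392^32768 * 392^262144 = 323 (mod 667); answer 323
Part 2: Y1 = 323; r = -7; cross terms: (-39*-40 - -5*-25)=1435, (-5*5 - -7*-40)=-305, (-7*-25 - -39*5)=370; twice the area = |1500| = 1500; area = 750; answer 750

750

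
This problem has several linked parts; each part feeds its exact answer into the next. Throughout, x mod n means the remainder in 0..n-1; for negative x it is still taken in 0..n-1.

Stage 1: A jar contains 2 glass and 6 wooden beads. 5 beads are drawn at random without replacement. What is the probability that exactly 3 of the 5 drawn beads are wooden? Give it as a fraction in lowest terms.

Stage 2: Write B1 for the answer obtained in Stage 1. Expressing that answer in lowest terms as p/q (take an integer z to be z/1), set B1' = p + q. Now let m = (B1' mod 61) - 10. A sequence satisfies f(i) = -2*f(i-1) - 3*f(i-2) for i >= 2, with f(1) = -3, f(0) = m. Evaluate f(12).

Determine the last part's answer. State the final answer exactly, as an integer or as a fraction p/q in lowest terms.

Stage 1: total draws C(8,5) = 56; favorable C(6,3)*C(2,2) = 20; P = 5/14; answer 5/14
Stage 2: B1 = 5/14; threaded value p + q = 19; m = 9; f(2) = -2*(-3) - 3*(9) = -21; iterating: f(2)=-21, f(3)=51, f(4)=-39, f(5)=-75, f(6)=267, f(7)=-309, f(8)=-183, f(9)=1293, f(10)=-2037, f(11)=195, f(12)=5721; answer 5721

5721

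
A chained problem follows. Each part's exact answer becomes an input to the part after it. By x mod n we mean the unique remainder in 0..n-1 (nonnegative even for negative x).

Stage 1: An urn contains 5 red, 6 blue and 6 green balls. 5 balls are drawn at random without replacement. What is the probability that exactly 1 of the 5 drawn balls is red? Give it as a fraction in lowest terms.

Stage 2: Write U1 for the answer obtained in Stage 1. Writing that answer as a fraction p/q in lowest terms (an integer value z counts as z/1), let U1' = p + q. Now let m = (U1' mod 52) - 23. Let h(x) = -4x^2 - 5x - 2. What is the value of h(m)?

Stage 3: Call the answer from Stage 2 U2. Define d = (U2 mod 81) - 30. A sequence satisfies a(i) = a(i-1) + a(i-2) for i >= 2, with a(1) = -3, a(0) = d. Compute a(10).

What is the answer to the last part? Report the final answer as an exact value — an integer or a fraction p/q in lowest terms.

-301

Stage 1: total draws C(17,5) = 6188; favorable C(5,1)*C(12,4) = 2475; P = 2475/6188; answer 2475/6188
Stage 2: U1 = 2475/6188; threaded value p + q = 8663; m = 8; -4*(8)^2 - 5*(8)^1 - 2 = (-256) + (-40) + (-2) = -298; answer -298
Stage 3: U2 = -298; d = -4; a(2) = 1*(-3) + 1*(-4) = -7; iterating: a(2)=-7, a(3)=-10, a(4)=-17, a(5)=-27, a(6)=-44, a(7)=-71, a(8)=-115, a(9)=-186, a(10)=-301; answer -301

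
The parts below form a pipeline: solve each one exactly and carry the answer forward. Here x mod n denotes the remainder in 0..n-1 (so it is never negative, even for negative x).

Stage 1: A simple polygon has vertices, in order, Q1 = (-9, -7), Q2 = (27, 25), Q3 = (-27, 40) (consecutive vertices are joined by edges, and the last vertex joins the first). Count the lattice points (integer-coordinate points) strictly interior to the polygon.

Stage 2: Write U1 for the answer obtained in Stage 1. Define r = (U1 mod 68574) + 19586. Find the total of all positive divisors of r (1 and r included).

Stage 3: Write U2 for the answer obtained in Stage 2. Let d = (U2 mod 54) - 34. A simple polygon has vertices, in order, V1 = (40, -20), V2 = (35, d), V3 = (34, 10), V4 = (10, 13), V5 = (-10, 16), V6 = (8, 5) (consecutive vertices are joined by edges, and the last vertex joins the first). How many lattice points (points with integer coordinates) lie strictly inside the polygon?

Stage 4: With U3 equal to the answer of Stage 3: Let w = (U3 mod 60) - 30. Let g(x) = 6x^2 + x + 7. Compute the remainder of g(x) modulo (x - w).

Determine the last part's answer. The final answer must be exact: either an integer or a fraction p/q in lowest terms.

Stage 1: cross terms: (-9*25 - 27*-7)=-36, (27*40 - -27*25)=1755, (-27*-7 - -9*40)=549; twice the area = |2268| = 2268; area = 1134; boundary points = 4 + 3 + 1 = 8; strictly interior points = area - boundary/2 + 1 = 1131; answer 1131
Stage 2: U1 = 1131; r = 20717; 20717 is prime, so its only divisors are 1 and 20717; sigma = 1 + 20717 = 20718; answer 20718
Stage 3: U2 = 20718; d = 2; cross terms: (40*2 - 35*-20)=780, (35*10 - 34*2)=282, (34*13 - 10*10)=342, (10*16 - -10*13)=290, (-10*5 - 8*16)=-178, (8*-20 - 40*5)=-360; twice the area = |1156| = 1156; area = 578; boundary points = 1 + 1 + 3 + 1 + 1 + 1 = 8; strictly interior points = area - boundary/2 + 1 = 575; answer 575
Stage 4: U3 = 575; w = 5; remainder = value at the root: 6*(5)^2 + 1*(5)^1 + 7 = (150) + (5) + (7) = 162; answer 162

162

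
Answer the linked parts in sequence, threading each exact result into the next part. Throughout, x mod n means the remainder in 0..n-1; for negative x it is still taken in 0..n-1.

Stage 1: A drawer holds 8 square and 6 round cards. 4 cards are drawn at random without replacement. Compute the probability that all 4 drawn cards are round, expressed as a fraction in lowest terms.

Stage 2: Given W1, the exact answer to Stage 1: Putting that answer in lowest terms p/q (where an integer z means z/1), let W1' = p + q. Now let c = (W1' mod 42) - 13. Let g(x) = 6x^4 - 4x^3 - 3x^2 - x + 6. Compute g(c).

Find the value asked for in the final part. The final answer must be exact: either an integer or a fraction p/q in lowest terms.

Stage 1: total draws C(14,4) = 1001; favorable C(6,4) = 15; P = 15/1001; answer 15/1001
Stage 2: W1 = 15/1001; threaded value p + q = 1016; c = -5; 6*(-5)^4 - 4*(-5)^3 - 3*(-5)^2 - 1*(-5)^1 + 6 = (3750) + (500) + (-75) + (5) + (6) = 4186; answer 4186

4186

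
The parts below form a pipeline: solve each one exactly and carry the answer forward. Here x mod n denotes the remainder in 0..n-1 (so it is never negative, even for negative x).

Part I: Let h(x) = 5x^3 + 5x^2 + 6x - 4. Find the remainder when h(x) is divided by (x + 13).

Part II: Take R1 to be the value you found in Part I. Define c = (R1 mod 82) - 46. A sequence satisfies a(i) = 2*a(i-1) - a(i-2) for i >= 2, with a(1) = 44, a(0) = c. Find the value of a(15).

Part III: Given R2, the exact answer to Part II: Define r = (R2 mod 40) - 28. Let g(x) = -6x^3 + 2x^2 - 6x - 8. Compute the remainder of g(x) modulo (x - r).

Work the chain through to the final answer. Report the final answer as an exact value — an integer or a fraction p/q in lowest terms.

-384

Part I: remainder = value at the root: 5*(-13)^3 + 5*(-13)^2 + 6*(-13)^1 - 4 = (-10985) + (845) + (-78) + (-4) = -10222; answer -10222
Part II: R1 = -10222; c = -18; a(2) = 2*(44) - 1*(-18) = 106; iterating: a(2)=106, a(3)=168, a(4)=230, a(5)=292, a(6)=354, a(7)=416, a(8)=478, a(9)=540, a(10)=602, a(11)=664, a(12)=726, a(13)=788, a(14)=850, a(15)=912; answer 912
Part III: R2 = 912; r = 4; remainder = value at the root: -6*(4)^3 + 2*(4)^2 - 6*(4)^1 - 8 = (-384) + (32) + (-24) + (-8) = -384; answer -384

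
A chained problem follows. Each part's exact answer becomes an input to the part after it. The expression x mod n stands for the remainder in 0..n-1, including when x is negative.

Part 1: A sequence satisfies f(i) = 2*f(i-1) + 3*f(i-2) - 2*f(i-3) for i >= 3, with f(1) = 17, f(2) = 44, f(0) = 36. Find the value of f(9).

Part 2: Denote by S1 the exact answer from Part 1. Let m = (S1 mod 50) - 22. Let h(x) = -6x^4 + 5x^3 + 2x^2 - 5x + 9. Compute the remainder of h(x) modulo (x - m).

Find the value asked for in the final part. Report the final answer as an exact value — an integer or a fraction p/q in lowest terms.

Part 1: f(3) = 2*(44) + 3*(17) - 2*(36) = 67; iterating: f(3)=67, f(4)=232, f(5)=577, f(6)=1716, f(7)=4699, f(8)=13392, f(9)=37449; answer 37449
Part 2: S1 = 37449; m = 27; remainder = value at the root: -6*(27)^4 + 5*(27)^3 + 2*(27)^2 - 5*(27)^1 + 9 = (-3188646) + (98415) + (1458) + (-135) + (9) = -3088899; answer -3088899

-3088899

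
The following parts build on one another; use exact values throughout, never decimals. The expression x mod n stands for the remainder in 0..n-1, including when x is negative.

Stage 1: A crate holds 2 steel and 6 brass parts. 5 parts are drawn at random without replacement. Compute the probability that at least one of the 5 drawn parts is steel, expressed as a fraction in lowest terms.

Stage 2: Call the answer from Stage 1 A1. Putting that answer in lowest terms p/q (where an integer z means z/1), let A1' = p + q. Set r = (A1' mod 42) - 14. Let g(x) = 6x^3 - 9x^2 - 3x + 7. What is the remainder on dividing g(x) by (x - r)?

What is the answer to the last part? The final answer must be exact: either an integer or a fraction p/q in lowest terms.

Stage 1: total draws C(8,5) = 56; complement C(6,5) = 6; favorable 56 - 6 = 50; P = 25/28; answer 25/28
Stage 2: A1 = 25/28; threaded value p + q = 53; r = -3; remainder = value at the root: 6*(-3)^3 - 9*(-3)^2 - 3*(-3)^1 + 7 = (-162) + (-81) + (9) + (7) = -227; answer -227

-227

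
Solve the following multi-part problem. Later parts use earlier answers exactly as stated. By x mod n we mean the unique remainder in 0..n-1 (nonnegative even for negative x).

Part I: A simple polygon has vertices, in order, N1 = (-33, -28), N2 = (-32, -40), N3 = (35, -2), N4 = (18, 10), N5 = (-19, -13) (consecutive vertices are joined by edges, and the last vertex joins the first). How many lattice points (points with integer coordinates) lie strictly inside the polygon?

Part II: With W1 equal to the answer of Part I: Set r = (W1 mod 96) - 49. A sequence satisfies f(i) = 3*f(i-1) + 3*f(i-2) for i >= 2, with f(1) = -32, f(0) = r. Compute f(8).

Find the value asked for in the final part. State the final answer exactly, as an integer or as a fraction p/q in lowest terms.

-563436

Part I: cross terms: (-33*-40 - -32*-28)=424, (-32*-2 - 35*-40)=1464, (35*10 - 18*-2)=386, (18*-13 - -19*10)=-44, (-19*-28 - -33*-13)=103; twice the area = |2333| = 2333; area = 2333/2; boundary points = 1 + 1 + 1 + 1 + 1 = 5; strictly interior points = area - boundary/2 + 1 = 1165; answer 1165
Part II: W1 = 1165; r = -36; f(2) = 3*(-32) + 3*(-36) = -204; iterating: f(2)=-204, f(3)=-708, f(4)=-2736, f(5)=-10332, f(6)=-39204, f(7)=-148608, f(8)=-563436; answer -563436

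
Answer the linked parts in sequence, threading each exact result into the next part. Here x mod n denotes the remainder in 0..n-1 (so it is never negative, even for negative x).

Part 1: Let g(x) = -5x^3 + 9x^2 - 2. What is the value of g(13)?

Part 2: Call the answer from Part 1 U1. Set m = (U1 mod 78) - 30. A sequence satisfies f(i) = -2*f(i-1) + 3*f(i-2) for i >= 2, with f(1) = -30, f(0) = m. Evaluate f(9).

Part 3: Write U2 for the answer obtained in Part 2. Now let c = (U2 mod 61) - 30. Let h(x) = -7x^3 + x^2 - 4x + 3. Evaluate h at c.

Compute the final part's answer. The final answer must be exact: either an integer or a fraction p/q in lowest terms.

-19065

Part 1: -5*(13)^3 + 9*(13)^2 - 2 = (-10985) + (1521) + (-2) = -9466; answer -9466
Part 2: U1 = -9466; m = 20; f(2) = -2*(-30) + 3*(20) = 120; iterating: f(2)=120, f(3)=-330, f(4)=1020, f(5)=-3030, f(6)=9120, f(7)=-27330, f(8)=82020, f(9)=-246030; answer -246030
Part 3: U2 = -246030; c = 14; -7*(14)^3 + 1*(14)^2 - 4*(14)^1 + 3 = (-19208) + (196) + (-56) + (3) = -19065; answer -19065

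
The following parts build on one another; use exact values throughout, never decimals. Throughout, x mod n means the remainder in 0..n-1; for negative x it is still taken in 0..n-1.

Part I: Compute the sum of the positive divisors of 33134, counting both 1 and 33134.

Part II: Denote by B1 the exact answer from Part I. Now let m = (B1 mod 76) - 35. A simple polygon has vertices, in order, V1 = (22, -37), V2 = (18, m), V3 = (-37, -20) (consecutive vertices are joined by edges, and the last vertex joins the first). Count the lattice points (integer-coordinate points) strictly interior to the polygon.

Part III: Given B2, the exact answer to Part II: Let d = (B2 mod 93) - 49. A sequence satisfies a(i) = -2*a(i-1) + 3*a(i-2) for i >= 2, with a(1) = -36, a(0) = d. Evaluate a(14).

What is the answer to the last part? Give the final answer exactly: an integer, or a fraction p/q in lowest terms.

Part I: 33134 = 2 * 16567; sigma = (1 + 2) * (1 + 16567) = 3 * 16568 = 49704; answer 49704
Part II: B1 = 49704; m = -35; cross terms: (22*-35 - 18*-37)=-104, (18*-20 - -37*-35)=-1655, (-37*-37 - 22*-20)=1809; twice the area = |50| = 50; area = 25; boundary points = 2 + 5 + 1 = 8; strictly interior points = area - boundary/2 + 1 = 22; answer 22
Part III: B2 = 22; d = -27; a(2) = -2*(-36) + 3*(-27) = -9; iterating: a(2)=-9, a(3)=-90, a(4)=153, a(5)=-576, a(6)=1611, a(7)=-4950, a(8)=14733, a(9)=-44316, a(10)=132831, a(11)=-398610, a(12)=1195713, a(13)=-3587256, a(14)=10761651; answer 10761651

10761651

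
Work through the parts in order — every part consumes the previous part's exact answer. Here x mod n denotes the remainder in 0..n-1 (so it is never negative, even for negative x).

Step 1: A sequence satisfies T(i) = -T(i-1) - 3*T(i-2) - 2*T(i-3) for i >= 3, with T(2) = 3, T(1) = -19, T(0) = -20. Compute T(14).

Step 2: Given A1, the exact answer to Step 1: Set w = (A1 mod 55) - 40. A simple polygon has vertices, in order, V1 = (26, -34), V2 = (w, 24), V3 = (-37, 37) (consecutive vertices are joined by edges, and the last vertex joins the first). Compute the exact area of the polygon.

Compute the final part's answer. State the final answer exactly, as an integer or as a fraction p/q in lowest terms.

Step 1: T(3) = -1*(3) - 3*(-19) - 2*(-20) = 94; iterating: T(3)=94, T(4)=-65, T(5)=-223, T(6)=230, T(7)=569, T(8)=-813, T(9)=-1354, T(10)=2655, T(11)=3033, T(12)=-8290, T(13)=-6119, T(14)=24923; answer 24923
Step 2: A1 = 24923; w = -32; cross terms: (26*24 - -32*-34)=-464, (-32*37 - -37*24)=-296, (-37*-34 - 26*37)=296; twice the area = |-464| = 464; area = 232; answer 232

232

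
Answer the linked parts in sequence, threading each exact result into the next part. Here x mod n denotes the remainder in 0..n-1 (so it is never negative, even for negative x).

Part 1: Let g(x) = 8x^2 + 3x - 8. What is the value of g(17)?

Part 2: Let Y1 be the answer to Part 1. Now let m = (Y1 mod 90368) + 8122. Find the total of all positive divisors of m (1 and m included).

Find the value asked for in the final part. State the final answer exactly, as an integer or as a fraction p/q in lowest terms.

10478

Part 1: 8*(17)^2 + 3*(17)^1 - 8 = (2312) + (51) + (-8) = 2355; answer 2355
Part 2: Y1 = 2355; m = 10477; 10477 is prime, so its only divisors are 1 and 10477; sigma = 1 + 10477 = 10478; answer 10478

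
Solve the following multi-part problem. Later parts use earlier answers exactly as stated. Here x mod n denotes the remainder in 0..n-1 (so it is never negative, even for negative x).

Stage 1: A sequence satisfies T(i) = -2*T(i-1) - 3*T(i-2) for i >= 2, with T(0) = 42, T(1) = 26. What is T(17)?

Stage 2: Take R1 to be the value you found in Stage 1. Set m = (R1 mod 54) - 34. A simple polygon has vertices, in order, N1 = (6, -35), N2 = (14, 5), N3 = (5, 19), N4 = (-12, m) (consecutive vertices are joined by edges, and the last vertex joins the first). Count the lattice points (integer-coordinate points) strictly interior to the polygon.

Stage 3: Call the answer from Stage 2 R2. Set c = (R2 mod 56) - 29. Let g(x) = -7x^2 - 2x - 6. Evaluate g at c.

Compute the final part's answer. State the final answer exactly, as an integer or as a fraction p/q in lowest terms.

Stage 1: T(2) = -2*(26) - 3*(42) = -178; iterating: T(2)=-178, T(3)=278, T(4)=-22, T(5)=-790, T(6)=1646, T(7)=-922, T(8)=-3094, T(9)=8954, T(10)=-8626, T(11)=-9610, T(12)=45098, T(13)=-61366, T(14)=-12562, T(15)=209222, T(16)=-380758, T(17)=133850; answer 133850
Stage 2: R1 = 133850; m = 4; cross terms: (6*5 - 14*-35)=520, (14*19 - 5*5)=241, (5*4 - -12*19)=248, (-12*-35 - 6*4)=396; twice the area = |1405| = 1405; area = 1405/2; boundary points = 8 + 1 + 1 + 3 = 13; strictly interior points = area - boundary/2 + 1 = 697; answer 697
Stage 3: R2 = 697; c = -4; -7*(-4)^2 - 2*(-4)^1 - 6 = (-112) + (8) + (-6) = -110; answer -110

-110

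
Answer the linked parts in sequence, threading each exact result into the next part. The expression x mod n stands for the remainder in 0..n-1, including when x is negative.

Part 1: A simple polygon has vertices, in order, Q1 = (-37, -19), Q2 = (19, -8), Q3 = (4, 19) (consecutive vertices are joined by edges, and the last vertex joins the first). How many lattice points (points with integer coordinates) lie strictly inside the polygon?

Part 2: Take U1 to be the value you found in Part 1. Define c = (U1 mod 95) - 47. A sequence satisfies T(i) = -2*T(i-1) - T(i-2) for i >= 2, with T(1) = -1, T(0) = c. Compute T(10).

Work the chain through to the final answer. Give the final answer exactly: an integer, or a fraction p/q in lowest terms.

Part 1: cross terms: (-37*-8 - 19*-19)=657, (19*19 - 4*-8)=393, (4*-19 - -37*19)=627; twice the area = |1677| = 1677; area = 1677/2; boundary points = 1 + 3 + 1 = 5; strictly interior points = area - boundary/2 + 1 = 837; answer 837
Part 2: U1 = 837; c = 30; T(2) = -2*(-1) - 1*(30) = -28; iterating: T(2)=-28, T(3)=57, T(4)=-86, T(5)=115, T(6)=-144, T(7)=173, T(8)=-202, T(9)=231, T(10)=-260; answer -260

-260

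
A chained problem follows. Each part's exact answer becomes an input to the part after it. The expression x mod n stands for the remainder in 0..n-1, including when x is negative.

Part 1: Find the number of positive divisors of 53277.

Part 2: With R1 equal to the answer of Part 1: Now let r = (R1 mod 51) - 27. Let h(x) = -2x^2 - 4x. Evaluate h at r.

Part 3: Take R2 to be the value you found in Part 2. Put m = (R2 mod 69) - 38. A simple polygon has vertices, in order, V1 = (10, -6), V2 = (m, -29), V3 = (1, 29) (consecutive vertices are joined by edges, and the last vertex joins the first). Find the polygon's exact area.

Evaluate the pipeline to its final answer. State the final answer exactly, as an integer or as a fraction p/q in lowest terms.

786

Part 1: 53277 = 3 * 7 * 43 * 59; number of divisors = (1+1) * (1+1) * (1+1) * (1+1) = 16; answer 16
Part 2: R1 = 16; r = -11; -2*(-11)^2 - 4*(-11)^1 = (-242) + (44) = -198; answer -198
Part 3: R2 = -198; m = -29; cross terms: (10*-29 - -29*-6)=-464, (-29*29 - 1*-29)=-812, (1*-6 - 10*29)=-296; twice the area = |-1572| = 1572; area = 786; answer 786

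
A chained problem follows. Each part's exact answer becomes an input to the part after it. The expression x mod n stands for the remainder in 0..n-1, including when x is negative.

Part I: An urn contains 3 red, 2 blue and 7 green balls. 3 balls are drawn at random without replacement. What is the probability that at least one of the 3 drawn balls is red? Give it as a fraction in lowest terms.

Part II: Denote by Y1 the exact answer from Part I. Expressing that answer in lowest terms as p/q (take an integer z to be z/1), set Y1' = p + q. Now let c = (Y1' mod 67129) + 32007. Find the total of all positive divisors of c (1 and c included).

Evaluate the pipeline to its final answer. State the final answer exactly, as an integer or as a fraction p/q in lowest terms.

68040

Part I: total draws C(12,3) = 220; complement C(9,3) = 84; favorable 220 - 84 = 136; P = 34/55; answer 34/55
Part II: Y1 = 34/55; threaded value p + q = 89; c = 32096; 32096 = 2^5 * 17 * 59; sigma = (1 + 2 + 4 + 8 + 16 + 32) * (1 + 17) * (1 + 59) = 63 * 18 * 60 = 68040; answer 68040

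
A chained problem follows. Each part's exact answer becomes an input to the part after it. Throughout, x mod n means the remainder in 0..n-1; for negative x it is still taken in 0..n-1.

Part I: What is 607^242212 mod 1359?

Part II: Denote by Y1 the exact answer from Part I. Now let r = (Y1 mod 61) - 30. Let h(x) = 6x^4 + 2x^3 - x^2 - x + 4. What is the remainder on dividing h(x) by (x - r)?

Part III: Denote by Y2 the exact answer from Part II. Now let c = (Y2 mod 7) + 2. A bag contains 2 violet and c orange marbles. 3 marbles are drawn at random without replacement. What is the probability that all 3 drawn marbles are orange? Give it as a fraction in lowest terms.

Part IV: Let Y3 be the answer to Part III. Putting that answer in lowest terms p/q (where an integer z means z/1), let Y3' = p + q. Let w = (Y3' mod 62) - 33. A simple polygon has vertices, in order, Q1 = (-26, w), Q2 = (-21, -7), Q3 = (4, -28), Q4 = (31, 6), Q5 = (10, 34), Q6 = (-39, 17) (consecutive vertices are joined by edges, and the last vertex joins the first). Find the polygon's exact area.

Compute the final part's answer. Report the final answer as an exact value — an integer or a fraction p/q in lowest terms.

2527

Part I: squarings mod 1359: 607^1=607, 607^2=160, 607^4=1138, 607^8=1276, 607^16=94, 607^32=682, 607^64=346, 607^128=124, 607^256=427, 607^512=223, 607^1024=805, 607^2048=1141, 607^4096=1318, 607^8192=322, 607^16384=400, 607^32768=997, 607^65536=580, 607^131072=727; 607^242212 = 607^4 * 607^32 * 607^512 * 607^4096 * 607^8192 * 607^32768 * 607^65536 * 607^131072 = 1129 (mod 1359); answer 1129
Part II: Y1 = 1129; r = 1; remainder = value at the root: 6*(1)^4 + 2*(1)^3 - 1*(1)^2 - 1*(1)^1 + 4 = (6) + (2) + (-1) + (-1) + (4) = 10; answer 10
Part III: Y2 = 10; c = 5; total draws C(7,3) = 35; favorable C(5,3) = 10; P = 2/7; answer 2/7
Part IV: Y3 = 2/7; threaded value p + q = 9; w = -24; cross terms: (-26*-7 - -21*-24)=-322, (-21*-28 - 4*-7)=616, (4*6 - 31*-28)=892, (31*34 - 10*6)=994, (10*17 - -39*34)=1496, (-39*-24 - -26*17)=1378; twice the area = |5054| = 5054; area = 2527; answer 2527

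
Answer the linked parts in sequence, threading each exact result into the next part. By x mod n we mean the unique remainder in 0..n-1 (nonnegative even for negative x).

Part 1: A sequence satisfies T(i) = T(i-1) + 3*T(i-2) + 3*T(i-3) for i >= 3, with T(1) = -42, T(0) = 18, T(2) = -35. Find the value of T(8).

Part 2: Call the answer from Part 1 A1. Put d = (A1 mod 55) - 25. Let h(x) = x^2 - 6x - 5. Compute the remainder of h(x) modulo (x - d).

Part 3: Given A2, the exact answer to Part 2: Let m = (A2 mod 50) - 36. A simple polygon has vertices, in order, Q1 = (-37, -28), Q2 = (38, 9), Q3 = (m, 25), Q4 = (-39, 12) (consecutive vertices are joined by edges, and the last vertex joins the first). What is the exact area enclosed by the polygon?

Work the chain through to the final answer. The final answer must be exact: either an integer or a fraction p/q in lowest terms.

4219/2

Part 1: T(3) = 1*(-35) + 3*(-42) + 3*(18) = -107; iterating: T(3)=-107, T(4)=-338, T(5)=-764, T(6)=-2099, T(7)=-5405, T(8)=-13994; answer -13994
Part 2: A1 = -13994; d = 6; remainder = value at the root: 1*(6)^2 - 6*(6)^1 - 5 = (36) + (-36) + (-5) = -5; answer -5
Part 3: A2 = -5; m = 9; cross terms: (-37*9 - 38*-28)=731, (38*25 - 9*9)=869, (9*12 - -39*25)=1083, (-39*-28 - -37*12)=1536; twice the area = |4219| = 4219; area = 4219/2; answer 4219/2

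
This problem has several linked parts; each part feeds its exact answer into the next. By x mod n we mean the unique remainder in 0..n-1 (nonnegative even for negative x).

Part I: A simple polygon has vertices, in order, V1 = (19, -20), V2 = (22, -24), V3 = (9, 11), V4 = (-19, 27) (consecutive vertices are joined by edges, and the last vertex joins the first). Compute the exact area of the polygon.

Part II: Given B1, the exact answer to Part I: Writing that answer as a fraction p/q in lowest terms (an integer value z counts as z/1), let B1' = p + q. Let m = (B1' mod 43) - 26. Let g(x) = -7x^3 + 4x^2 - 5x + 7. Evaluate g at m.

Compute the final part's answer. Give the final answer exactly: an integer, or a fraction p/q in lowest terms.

-1391

Part I: cross terms: (19*-24 - 22*-20)=-16, (22*11 - 9*-24)=458, (9*27 - -19*11)=452, (-19*-20 - 19*27)=-133; twice the area = |761| = 761; area = 761/2; answer 761/2
Part II: B1 = 761/2; threaded value p + q = 763; m = 6; -7*(6)^3 + 4*(6)^2 - 5*(6)^1 + 7 = (-1512) + (144) + (-30) + (7) = -1391; answer -1391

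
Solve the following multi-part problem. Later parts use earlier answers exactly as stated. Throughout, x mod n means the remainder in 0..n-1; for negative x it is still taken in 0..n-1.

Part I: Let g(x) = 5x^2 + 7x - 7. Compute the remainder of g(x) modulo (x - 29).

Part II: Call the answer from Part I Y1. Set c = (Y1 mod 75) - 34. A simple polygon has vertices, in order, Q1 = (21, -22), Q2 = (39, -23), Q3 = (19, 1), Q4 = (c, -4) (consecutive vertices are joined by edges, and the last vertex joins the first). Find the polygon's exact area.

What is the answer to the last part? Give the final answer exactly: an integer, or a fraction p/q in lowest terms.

Part I: remainder = value at the root: 5*(29)^2 + 7*(29)^1 - 7 = (4205) + (203) + (-7) = 4401; answer 4401
Part II: Y1 = 4401; c = 17; cross terms: (21*-23 - 39*-22)=375, (39*1 - 19*-23)=476, (19*-4 - 17*1)=-93, (17*-22 - 21*-4)=-290; twice the area = |468| = 468; area = 234; answer 234

234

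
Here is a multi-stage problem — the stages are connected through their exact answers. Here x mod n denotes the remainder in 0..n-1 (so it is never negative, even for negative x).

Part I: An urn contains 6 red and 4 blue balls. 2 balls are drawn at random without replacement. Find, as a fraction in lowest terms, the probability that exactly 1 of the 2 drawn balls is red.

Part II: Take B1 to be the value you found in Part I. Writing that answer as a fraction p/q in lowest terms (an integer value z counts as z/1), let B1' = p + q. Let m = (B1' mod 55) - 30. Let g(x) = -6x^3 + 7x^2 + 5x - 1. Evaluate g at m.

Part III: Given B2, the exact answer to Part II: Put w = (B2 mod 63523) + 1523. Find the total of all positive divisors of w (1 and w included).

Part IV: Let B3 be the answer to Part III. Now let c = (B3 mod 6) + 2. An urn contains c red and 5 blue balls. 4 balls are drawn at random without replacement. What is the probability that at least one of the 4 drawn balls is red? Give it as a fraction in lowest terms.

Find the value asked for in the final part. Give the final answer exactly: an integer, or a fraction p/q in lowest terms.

65/66

Part I: total draws C(10,2) = 45; favorable C(6,1)*C(4,1) = 24; P = 8/15; answer 8/15
Part II: B1 = 8/15; threaded value p + q = 23; m = -7; -6*(-7)^3 + 7*(-7)^2 + 5*(-7)^1 - 1 = (2058) + (343) + (-35) + (-1) = 2365; answer 2365
Part III: B2 = 2365; w = 3888; 3888 = 2^4 * 3^5; sigma = (1 + 2 + 4 + 8 + 16) * (1 + 3 + 9 + 27 + 81 + 243) = 31 * 364 = 11284; answer 11284
Part IV: B3 = 11284; c = 6; total draws C(11,4) = 330; complement C(5,4) = 5; favorable 330 - 5 = 325; P = 65/66; answer 65/66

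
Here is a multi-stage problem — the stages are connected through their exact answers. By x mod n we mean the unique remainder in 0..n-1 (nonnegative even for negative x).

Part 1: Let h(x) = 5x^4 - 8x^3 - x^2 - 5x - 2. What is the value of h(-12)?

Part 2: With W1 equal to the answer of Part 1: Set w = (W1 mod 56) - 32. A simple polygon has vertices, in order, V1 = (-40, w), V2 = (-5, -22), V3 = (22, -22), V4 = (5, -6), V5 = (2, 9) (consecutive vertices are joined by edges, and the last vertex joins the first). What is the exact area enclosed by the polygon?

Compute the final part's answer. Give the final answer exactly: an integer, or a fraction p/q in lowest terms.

Part 1: 5*(-12)^4 - 8*(-12)^3 - 1*(-12)^2 - 5*(-12)^1 - 2 = (103680) + (13824) + (-144) + (60) + (-2) = 117418; answer 117418
Part 2: W1 = 117418; w = 10; cross terms: (-40*-22 - -5*10)=930, (-5*-22 - 22*-22)=594, (22*-6 - 5*-22)=-22, (5*9 - 2*-6)=57, (2*10 - -40*9)=380; twice the area = |1939| = 1939; area = 1939/2; answer 1939/2

1939/2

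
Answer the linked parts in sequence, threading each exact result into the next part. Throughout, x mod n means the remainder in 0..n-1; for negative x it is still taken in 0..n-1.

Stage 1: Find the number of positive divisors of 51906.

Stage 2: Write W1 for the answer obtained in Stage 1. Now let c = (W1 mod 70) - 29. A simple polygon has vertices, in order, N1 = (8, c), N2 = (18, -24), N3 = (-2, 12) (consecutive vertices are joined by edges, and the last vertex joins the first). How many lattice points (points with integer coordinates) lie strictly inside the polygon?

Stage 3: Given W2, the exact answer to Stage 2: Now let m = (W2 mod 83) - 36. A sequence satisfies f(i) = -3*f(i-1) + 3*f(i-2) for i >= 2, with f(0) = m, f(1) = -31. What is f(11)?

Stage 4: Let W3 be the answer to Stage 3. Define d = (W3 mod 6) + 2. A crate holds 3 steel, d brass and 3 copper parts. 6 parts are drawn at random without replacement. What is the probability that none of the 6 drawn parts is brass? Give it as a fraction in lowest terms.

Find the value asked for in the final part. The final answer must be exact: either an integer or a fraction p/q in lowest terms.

1/462

Stage 1: 51906 = 2 * 3 * 41 * 211; number of divisors = (1+1) * (1+1) * (1+1) * (1+1) = 16; answer 16
Stage 2: W1 = 16; c = -13; cross terms: (8*-24 - 18*-13)=42, (18*12 - -2*-24)=168, (-2*-13 - 8*12)=-70; twice the area = |140| = 140; area = 70; boundary points = 1 + 4 + 5 = 10; strictly interior points = area - boundary/2 + 1 = 66; answer 66
Stage 3: W2 = 66; m = 30; f(2) = -3*(-31) + 3*(30) = 183; iterating: f(2)=183, f(3)=-642, f(4)=2475, f(5)=-9351, f(6)=35478, f(7)=-134487, f(8)=509895, f(9)=-1933146, f(10)=7329123, f(11)=-27786807; answer -27786807
Stage 4: W3 = -27786807; d = 5; total draws C(11,6) = 462; favorable C(6,6) = 1; P = 1/462; answer 1/462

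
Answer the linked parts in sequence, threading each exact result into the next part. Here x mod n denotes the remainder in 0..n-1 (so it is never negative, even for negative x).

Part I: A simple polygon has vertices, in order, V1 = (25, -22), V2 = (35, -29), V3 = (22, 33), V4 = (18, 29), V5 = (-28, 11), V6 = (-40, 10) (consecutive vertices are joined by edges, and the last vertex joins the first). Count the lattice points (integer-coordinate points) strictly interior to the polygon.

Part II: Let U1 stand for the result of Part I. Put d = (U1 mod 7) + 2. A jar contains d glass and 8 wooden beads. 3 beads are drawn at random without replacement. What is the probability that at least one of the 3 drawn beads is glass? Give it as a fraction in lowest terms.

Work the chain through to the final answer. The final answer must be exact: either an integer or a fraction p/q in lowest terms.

115/143

Part I: cross terms: (25*-29 - 35*-22)=45, (35*33 - 22*-29)=1793, (22*29 - 18*33)=44, (18*11 - -28*29)=1010, (-28*10 - -40*11)=160, (-40*-22 - 25*10)=630; twice the area = |3682| = 3682; area = 1841; boundary points = 1 + 1 + 4 + 2 + 1 + 1 = 10; strictly interior points = area - boundary/2 + 1 = 1837; answer 1837
Part II: U1 = 1837; d = 5; total draws C(13,3) = 286; complement C(8,3) = 56; favorable 286 - 56 = 230; P = 115/143; answer 115/143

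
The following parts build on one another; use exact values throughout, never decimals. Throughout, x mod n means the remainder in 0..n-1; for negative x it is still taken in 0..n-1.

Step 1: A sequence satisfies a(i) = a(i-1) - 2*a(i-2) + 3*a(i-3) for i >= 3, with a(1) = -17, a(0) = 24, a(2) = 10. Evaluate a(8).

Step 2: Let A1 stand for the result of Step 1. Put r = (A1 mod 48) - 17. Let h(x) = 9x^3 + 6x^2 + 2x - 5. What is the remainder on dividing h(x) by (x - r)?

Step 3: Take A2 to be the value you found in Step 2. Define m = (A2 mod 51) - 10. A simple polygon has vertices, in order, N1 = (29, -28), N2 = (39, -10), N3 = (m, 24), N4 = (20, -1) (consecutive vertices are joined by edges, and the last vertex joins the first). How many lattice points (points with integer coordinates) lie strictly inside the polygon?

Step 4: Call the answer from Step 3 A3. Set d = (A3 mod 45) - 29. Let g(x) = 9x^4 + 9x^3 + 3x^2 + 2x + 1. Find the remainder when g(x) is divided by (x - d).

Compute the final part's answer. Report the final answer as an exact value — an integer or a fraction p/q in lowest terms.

Step 1: a(3) = 1*(10) - 2*(-17) + 3*(24) = 116; iterating: a(3)=116, a(4)=45, a(5)=-157, a(6)=101, a(7)=550, a(8)=-123; answer -123
Step 2: A1 = -123; r = 4; remainder = value at the root: 9*(4)^3 + 6*(4)^2 + 2*(4)^1 - 5 = (576) + (96) + (8) + (-5) = 675; answer 675
Step 3: A2 = 675; m = 2; cross terms: (29*-10 - 39*-28)=802, (39*24 - 2*-10)=956, (2*-1 - 20*24)=-482, (20*-28 - 29*-1)=-531; twice the area = |745| = 745; area = 745/2; boundary points = 2 + 1 + 1 + 9 = 13; strictly interior points = area - boundary/2 + 1 = 367; answer 367
Step 4: A3 = 367; d = -22; remainder = value at the root: 9*(-22)^4 + 9*(-22)^3 + 3*(-22)^2 + 2*(-22)^1 + 1 = (2108304) + (-95832) + (1452) + (-44) + (1) = 2013881; answer 2013881

2013881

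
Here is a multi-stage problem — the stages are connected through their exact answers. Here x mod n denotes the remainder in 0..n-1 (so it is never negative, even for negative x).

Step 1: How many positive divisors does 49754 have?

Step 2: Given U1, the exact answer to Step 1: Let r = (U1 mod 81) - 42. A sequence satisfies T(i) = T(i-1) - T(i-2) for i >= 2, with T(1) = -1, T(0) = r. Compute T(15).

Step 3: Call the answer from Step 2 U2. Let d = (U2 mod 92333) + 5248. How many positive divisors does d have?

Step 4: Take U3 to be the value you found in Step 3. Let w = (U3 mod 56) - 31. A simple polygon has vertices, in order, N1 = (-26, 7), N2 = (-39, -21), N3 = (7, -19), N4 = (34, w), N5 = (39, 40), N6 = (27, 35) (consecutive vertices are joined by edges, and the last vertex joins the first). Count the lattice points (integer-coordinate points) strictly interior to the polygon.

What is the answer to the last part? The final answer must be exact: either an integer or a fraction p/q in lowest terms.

2914

Step 1: 49754 = 2 * 24877; number of divisors = (1+1) * (1+1) = 4; answer 4
Step 2: U1 = 4; r = -38; T(2) = 1*(-1) - 1*(-38) = 37; iterating: T(2)=37, T(3)=38, T(4)=1, T(5)=-37, T(6)=-38, T(7)=-1, T(8)=37, T(9)=38, T(10)=1, T(11)=-37, T(12)=-38, T(13)=-1, T(14)=37, T(15)=38; answer 38
Step 3: U2 = 38; d = 5286; 5286 = 2 * 3 * 881; number of divisors = (1+1) * (1+1) * (1+1) = 8; answer 8
Step 4: U3 = 8; w = -23; cross terms: (-26*-21 - -39*7)=819, (-39*-19 - 7*-21)=888, (7*-23 - 34*-19)=485, (34*40 - 39*-23)=2257, (39*35 - 27*40)=285, (27*7 - -26*35)=1099; twice the area = |5833| = 5833; area = 5833/2; boundary points = 1 + 2 + 1 + 1 + 1 + 1 = 7; strictly interior points = area - boundary/2 + 1 = 2914; answer 2914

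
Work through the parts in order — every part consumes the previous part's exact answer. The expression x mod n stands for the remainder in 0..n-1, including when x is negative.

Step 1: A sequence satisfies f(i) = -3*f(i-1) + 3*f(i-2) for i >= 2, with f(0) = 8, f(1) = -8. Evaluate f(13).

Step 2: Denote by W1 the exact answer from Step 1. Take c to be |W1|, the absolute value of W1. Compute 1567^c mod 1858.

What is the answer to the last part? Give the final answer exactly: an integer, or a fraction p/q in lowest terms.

1321

Step 1: f(2) = -3*(-8) + 3*(8) = 48; iterating: f(2)=48, f(3)=-168, f(4)=648, f(5)=-2448, f(6)=9288, f(7)=-35208, f(8)=133488, f(9)=-506088, f(10)=1918728, f(11)=-7274448, f(12)=27579528, f(13)=-104561928; answer -104561928
Step 2: W1 = -104561928; c = 104561928; squarings mod 1858: 1567^1=1567, 1567^2=1071, 1567^4=655, 1567^8=1685, 1567^16=201, 1567^32=1383, 1567^64=807, 1567^128=949, 1567^256=1329, 1567^512=1141, 1567^1024=1281, 1567^2048=347, 1567^4096=1497, 1567^8192=261, 1567^16384=1233, 1567^32768=445, 1567^65536=1077, 1567^131072=537, 1567^262144=379, 1567^524288=575, 1567^1048576=1759, 1567^2097152=511, 1567^4194304=1001, 1567^8388608=539, 1567^16777216=673, 1567^33554432=1435, 1567^67108864=561; 1567^104561928 = 1567^8 * 1567^256 * 1567^1024 * 1567^2048 * 1567^4096 * 1567^8192 * 1567^16384 * 1567^65536 * 1567^131072 * 1567^524288 * 1567^1048576 * 1567^2097152 * 1567^33554432 * 1567^67108864 = 1321 (mod 1858); answer 1321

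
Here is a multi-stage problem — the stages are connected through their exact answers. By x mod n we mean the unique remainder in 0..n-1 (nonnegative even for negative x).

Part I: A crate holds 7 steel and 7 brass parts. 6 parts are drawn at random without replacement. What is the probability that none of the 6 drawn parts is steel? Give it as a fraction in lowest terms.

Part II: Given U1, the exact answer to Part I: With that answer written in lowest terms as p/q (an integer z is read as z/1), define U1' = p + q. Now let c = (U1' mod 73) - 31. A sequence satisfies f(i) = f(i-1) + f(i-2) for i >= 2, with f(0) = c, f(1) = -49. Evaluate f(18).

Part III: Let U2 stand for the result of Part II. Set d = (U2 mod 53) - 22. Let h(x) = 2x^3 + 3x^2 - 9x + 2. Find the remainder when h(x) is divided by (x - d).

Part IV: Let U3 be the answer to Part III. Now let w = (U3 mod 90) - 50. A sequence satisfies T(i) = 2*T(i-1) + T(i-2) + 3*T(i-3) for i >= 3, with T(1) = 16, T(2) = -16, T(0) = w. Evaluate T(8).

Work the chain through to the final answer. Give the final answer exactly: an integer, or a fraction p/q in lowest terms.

-13968

Part I: total draws C(14,6) = 3003; favorable C(7,6) = 7; P = 1/429; answer 1/429
Part II: U1 = 1/429; threaded value p + q = 430; c = 34; f(2) = 1*(-49) + 1*(34) = -15; iterating: f(2)=-15, f(3)=-64, f(4)=-79, f(5)=-143, f(6)=-222, f(7)=-365, f(8)=-587, f(9)=-952, f(10)=-1539, f(11)=-2491, f(12)=-4030, f(13)=-6521, f(14)=-10551, f(15)=-17072, f(16)=-27623, f(17)=-44695, f(18)=-72318; answer -72318
Part III: U2 = -72318; d = 5; remainder = value at the root: 2*(5)^3 + 3*(5)^2 - 9*(5)^1 + 2 = (250) + (75) + (-45) + (2) = 282; answer 282
Part IV: U3 = 282; w = -38; T(3) = 2*(-16) + 1*(16) + 3*(-38) = -130; iterating: T(3)=-130, T(4)=-228, T(5)=-634, T(6)=-1886, T(7)=-5090, T(8)=-13968; answer -13968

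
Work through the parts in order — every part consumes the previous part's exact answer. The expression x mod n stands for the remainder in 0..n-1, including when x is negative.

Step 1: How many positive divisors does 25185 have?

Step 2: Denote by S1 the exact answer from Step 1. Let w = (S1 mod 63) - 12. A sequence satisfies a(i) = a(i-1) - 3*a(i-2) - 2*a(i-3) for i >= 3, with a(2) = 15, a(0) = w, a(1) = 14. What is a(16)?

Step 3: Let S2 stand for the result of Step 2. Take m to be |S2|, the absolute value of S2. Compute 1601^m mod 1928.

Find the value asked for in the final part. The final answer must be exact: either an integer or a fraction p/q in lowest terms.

1769

Step 1: 25185 = 3 * 5 * 23 * 73; number of divisors = (1+1) * (1+1) * (1+1) * (1+1) = 16; answer 16
Step 2: S1 = 16; w = 4; a(3) = 1*(15) - 3*(14) - 2*(4) = -35; iterating: a(3)=-35, a(4)=-108, a(5)=-33, a(6)=361, a(7)=676, a(8)=-341, a(9)=-3091, a(10)=-3420, a(11)=6535, a(12)=22977, a(13)=10212, a(14)=-71789, a(15)=-148379, a(16)=46564; answer 46564
Step 3: S2 = 46564; m = 46564; squarings mod 1928: 1601^1=1601, 1601^2=889, 1601^4=1769, 1601^8=217, 1601^16=817, 1601^32=401, 1601^64=777, 1601^128=265, 1601^256=817, 1601^512=401, 1601^1024=777, 1601^2048=265, 1601^4096=817, 1601^8192=401, 1601^16384=777, 1601^32768=265; 1601^46564 = 1601^4 * 1601^32 * 1601^64 * 1601^128 * 1601^256 * 1601^1024 * 1601^4096 * 1601^8192 * 1601^32768 = 1769 (mod 1928); answer 1769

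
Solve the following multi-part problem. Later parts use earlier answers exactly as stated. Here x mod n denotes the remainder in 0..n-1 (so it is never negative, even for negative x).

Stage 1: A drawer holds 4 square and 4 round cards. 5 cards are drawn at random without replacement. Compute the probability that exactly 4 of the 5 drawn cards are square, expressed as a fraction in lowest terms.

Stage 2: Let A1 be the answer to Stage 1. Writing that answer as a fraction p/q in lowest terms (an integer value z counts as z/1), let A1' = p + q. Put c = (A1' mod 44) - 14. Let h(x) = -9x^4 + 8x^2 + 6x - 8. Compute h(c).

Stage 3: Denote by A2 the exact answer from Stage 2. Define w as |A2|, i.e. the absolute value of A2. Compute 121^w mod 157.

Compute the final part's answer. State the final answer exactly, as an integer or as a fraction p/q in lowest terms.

130

Stage 1: total draws C(8,5) = 56; favorable C(4,4)*C(4,1) = 4; P = 1/14; answer 1/14
Stage 2: A1 = 1/14; threaded value p + q = 15; c = 1; -9*(1)^4 + 8*(1)^2 + 6*(1)^1 - 8 = (-9) + (8) + (6) + (-8) = -3; answer -3
Stage 3: A2 = -3; w = 3; squarings mod 157: 121^1=121, 121^2=40; 121^3 = 121^1 * 121^2 = 130 (mod 157); answer 130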